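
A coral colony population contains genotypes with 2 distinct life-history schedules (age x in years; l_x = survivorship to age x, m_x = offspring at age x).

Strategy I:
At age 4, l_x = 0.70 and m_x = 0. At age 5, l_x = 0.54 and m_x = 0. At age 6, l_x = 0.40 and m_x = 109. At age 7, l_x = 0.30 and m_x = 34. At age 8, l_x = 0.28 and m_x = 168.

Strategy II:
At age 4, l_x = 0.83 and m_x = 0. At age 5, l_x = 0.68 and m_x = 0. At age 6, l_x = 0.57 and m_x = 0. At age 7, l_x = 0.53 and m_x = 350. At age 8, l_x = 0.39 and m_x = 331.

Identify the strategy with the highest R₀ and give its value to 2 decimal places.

Strategy I: R₀ = 0.70×0 + 0.54×0 + 0.40×109 + 0.30×34 + 0.28×168 = 100.8400
Strategy II: R₀ = 0.83×0 + 0.68×0 + 0.57×0 + 0.53×350 + 0.39×331 = 314.5900
Highest R₀: strategy II with 314.5900.

314.59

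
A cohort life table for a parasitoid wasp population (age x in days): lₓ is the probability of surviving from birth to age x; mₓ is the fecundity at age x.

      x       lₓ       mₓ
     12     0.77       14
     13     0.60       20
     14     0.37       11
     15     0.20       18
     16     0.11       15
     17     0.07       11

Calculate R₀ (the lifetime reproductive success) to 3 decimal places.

32.870

R₀ = Σ lₓ mₓ:
  age 12: 0.77 × 14 = 10.7800
  age 13: 0.60 × 20 = 12.0000
  age 14: 0.37 × 11 = 4.0700
  age 15: 0.20 × 18 = 3.6000
  age 16: 0.11 × 15 = 1.6500
  age 17: 0.07 × 11 = 0.7700
R₀ = 10.7800 + 12.0000 + 4.0700 + 3.6000 + 1.6500 + 0.7700 = 32.8700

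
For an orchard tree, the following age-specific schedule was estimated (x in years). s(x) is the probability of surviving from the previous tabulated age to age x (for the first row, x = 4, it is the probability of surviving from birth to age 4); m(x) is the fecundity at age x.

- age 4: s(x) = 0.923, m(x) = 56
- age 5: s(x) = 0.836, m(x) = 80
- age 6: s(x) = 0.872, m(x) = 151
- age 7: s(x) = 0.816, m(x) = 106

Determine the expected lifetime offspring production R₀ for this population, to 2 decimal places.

Survivorship from birth: l_x = s_4·s_5·…·s_x.
  l_4 = 0.92300
  l_5 = 0.77163
  l_6 = 0.67286
  l_7 = 0.54905
R₀ = Σ l_x m(x):
  age 4: 0.92300 × 56 = 51.6880
  age 5: 0.77163 × 80 = 61.7304
  age 6: 0.67286 × 151 = 101.6019
  age 7: 0.54905 × 106 = 58.1993
R₀ = 51.6880 + 61.7304 + 101.6019 + 58.1993 = 273.2196

273.22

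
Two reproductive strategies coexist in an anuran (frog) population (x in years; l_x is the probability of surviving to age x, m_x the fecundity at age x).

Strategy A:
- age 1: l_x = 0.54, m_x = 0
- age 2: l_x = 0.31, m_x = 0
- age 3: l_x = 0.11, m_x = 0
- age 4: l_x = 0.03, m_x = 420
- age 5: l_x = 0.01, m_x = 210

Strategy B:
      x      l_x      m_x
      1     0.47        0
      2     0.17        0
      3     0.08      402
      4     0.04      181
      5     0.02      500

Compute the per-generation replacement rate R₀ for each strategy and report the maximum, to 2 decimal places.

Strategy A: R₀ = 0.54×0 + 0.31×0 + 0.11×0 + 0.03×420 + 0.01×210 = 14.7000
Strategy B: R₀ = 0.47×0 + 0.17×0 + 0.08×402 + 0.04×181 + 0.02×500 = 49.4000
Highest R₀: strategy B with 49.4000.

49.40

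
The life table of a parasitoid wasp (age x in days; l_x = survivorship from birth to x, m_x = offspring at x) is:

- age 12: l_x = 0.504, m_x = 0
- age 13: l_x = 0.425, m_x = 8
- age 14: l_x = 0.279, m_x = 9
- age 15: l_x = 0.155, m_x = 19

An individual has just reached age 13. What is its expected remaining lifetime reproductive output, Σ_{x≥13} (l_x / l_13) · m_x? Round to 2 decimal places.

20.84

l_13 = 0.425. Conditional survival from age 13 to x is l_x / l_13.
  x=13: (0.425/0.425) × 8 = 8.0000
  x=14: (0.279/0.425) × 9 = 5.9082
  x=15: (0.155/0.425) × 19 = 6.9294
Sum = 8.0000 + 5.9082 + 6.9294 = 20.8376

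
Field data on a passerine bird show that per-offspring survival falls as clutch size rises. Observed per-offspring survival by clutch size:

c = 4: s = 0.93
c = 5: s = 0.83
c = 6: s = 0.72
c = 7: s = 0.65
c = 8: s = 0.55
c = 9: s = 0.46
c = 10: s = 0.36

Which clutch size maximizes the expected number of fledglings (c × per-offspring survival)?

7

Expected fledglings = c × s(c):
  c=4: 4 × 0.93 = 3.720
  c=5: 5 × 0.83 = 4.150
  c=6: 6 × 0.72 = 4.320
  c=7: 7 × 0.65 = 4.550
  c=8: 8 × 0.55 = 4.400
  c=9: 9 × 0.46 = 4.140
  c=10: 10 × 0.36 = 3.600
Maximum at c = 7 (4.550 fledglings).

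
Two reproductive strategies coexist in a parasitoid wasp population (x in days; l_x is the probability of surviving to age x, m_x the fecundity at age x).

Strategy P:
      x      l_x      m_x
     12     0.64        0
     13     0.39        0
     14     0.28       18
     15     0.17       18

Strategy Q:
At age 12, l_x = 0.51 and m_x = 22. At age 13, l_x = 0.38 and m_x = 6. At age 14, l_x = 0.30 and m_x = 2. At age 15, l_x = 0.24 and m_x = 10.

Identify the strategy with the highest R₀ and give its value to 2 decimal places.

Strategy P: R₀ = 0.64×0 + 0.39×0 + 0.28×18 + 0.17×18 = 8.1000
Strategy Q: R₀ = 0.51×22 + 0.38×6 + 0.30×2 + 0.24×10 = 16.5000
Highest R₀: strategy Q with 16.5000.

16.50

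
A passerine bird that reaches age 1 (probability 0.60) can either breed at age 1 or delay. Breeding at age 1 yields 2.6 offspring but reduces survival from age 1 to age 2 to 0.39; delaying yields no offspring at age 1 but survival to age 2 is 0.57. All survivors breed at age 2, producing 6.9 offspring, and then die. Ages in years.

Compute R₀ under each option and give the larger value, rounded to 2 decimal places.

breed at age 1: R₀ = 0.60 × (2.6 + 0.39 × 6.9) = 0.60 × 5.2910 = 3.1746
delay to age 2: R₀ = 0.60 × (0.57 × 6.9) = 0.60 × 3.9330 = 2.3598
Higher: breed at age 1 (3.1746).

3.17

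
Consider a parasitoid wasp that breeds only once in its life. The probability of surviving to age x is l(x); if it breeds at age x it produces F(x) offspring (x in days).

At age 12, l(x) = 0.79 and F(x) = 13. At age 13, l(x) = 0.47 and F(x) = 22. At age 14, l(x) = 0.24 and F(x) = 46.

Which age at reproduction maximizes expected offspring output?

14

Expected offspring if breeding at age x = l(x) × F(x):
  age 12: 0.79 × 13 = 10.270
  age 13: 0.47 × 22 = 10.340
  age 14: 0.24 × 46 = 11.040
Maximum at age 14 (11.040).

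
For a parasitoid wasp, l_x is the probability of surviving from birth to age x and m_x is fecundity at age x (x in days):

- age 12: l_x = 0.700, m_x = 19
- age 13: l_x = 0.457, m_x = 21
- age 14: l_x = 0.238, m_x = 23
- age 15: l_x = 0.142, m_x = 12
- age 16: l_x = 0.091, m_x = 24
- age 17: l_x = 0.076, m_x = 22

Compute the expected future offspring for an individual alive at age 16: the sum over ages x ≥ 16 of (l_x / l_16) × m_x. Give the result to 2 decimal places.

42.37

l_16 = 0.091. Conditional survival from age 16 to x is l_x / l_16.
  x=16: (0.091/0.091) × 24 = 24.0000
  x=17: (0.076/0.091) × 22 = 18.3736
Sum = 24.0000 + 18.3736 = 42.3736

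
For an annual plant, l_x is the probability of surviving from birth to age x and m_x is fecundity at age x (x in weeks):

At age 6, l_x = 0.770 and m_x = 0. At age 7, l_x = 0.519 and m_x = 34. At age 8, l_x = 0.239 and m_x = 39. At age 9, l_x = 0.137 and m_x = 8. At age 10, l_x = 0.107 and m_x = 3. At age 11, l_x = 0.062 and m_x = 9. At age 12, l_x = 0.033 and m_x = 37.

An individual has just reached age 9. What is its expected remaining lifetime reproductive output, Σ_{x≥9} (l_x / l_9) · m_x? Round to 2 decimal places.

l_9 = 0.137. Conditional survival from age 9 to x is l_x / l_9.
  x=9: (0.137/0.137) × 8 = 8.0000
  x=10: (0.107/0.137) × 3 = 2.3431
  x=11: (0.062/0.137) × 9 = 4.0730
  x=12: (0.033/0.137) × 37 = 8.9124
Sum = 8.0000 + 2.3431 + 4.0730 + 8.9124 = 23.3285

23.33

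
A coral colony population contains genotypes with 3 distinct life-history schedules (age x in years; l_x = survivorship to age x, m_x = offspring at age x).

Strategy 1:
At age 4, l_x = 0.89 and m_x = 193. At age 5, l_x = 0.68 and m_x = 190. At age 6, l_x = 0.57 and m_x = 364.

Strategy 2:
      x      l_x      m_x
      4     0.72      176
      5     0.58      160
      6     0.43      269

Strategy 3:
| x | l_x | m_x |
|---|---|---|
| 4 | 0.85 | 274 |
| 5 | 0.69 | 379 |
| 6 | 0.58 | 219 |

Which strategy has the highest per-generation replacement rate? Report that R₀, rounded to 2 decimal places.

621.43

Strategy 1: R₀ = 0.89×193 + 0.68×190 + 0.57×364 = 508.4500
Strategy 2: R₀ = 0.72×176 + 0.58×160 + 0.43×269 = 335.1900
Strategy 3: R₀ = 0.85×274 + 0.69×379 + 0.58×219 = 621.4300
Highest R₀: strategy 3 with 621.4300.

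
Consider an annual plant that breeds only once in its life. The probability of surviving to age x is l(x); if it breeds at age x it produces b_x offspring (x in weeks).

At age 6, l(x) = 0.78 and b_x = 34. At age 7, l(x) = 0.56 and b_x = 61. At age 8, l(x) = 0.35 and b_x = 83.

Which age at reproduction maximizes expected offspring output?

Expected offspring if breeding at age x = l(x) × b_x:
  age 6: 0.78 × 34 = 26.520
  age 7: 0.56 × 61 = 34.160
  age 8: 0.35 × 83 = 29.050
Maximum at age 7 (34.160).

7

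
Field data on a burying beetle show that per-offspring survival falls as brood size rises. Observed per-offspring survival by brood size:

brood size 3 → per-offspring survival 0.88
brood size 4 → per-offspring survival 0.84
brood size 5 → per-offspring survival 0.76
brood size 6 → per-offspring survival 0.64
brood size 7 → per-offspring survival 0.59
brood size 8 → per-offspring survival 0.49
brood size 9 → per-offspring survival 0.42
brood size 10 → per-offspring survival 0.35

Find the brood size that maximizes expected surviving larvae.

7

Expected surviving larvae = c × s(c):
  c=3: 3 × 0.88 = 2.640
  c=4: 4 × 0.84 = 3.360
  c=5: 5 × 0.76 = 3.800
  c=6: 6 × 0.64 = 3.840
  c=7: 7 × 0.59 = 4.130
  c=8: 8 × 0.49 = 3.920
  c=9: 9 × 0.42 = 3.780
  c=10: 10 × 0.35 = 3.500
Maximum at c = 7 (4.130 surviving larvae).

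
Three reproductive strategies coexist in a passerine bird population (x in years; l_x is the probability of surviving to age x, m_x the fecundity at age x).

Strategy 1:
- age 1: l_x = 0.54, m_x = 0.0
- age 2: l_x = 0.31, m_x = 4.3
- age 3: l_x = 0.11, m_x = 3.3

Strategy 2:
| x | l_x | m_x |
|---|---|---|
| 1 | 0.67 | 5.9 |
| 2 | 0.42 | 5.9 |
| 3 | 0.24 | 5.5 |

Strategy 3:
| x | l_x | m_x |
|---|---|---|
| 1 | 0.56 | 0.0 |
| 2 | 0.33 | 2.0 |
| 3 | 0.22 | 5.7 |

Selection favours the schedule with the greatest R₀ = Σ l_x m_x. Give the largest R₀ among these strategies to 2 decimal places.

Strategy 1: R₀ = 0.54×0.0 + 0.31×4.3 + 0.11×3.3 = 1.6960
Strategy 2: R₀ = 0.67×5.9 + 0.42×5.9 + 0.24×5.5 = 7.7510
Strategy 3: R₀ = 0.56×0.0 + 0.33×2.0 + 0.22×5.7 = 1.9140
Highest R₀: strategy 2 with 7.7510.

7.75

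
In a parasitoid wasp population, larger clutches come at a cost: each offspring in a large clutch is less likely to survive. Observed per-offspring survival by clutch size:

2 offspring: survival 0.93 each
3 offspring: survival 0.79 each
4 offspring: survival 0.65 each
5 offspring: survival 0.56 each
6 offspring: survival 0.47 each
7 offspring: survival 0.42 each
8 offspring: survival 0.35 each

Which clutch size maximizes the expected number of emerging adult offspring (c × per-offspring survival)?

7

Expected emerging adult offspring = c × s(c):
  c=2: 2 × 0.93 = 1.860
  c=3: 3 × 0.79 = 2.370
  c=4: 4 × 0.65 = 2.600
  c=5: 5 × 0.56 = 2.800
  c=6: 6 × 0.47 = 2.820
  c=7: 7 × 0.42 = 2.940
  c=8: 8 × 0.35 = 2.800
Maximum at c = 7 (2.940 emerging adult offspring).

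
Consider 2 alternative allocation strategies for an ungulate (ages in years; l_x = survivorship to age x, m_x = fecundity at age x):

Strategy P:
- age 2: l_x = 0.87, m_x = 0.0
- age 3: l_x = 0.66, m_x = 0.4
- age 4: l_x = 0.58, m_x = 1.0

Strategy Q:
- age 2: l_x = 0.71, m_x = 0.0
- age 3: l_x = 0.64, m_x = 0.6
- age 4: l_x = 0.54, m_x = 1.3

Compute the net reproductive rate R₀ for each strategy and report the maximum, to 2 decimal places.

Strategy P: R₀ = 0.87×0.0 + 0.66×0.4 + 0.58×1.0 = 0.8440
Strategy Q: R₀ = 0.71×0.0 + 0.64×0.6 + 0.54×1.3 = 1.0860
Highest R₀: strategy Q with 1.0860.

1.09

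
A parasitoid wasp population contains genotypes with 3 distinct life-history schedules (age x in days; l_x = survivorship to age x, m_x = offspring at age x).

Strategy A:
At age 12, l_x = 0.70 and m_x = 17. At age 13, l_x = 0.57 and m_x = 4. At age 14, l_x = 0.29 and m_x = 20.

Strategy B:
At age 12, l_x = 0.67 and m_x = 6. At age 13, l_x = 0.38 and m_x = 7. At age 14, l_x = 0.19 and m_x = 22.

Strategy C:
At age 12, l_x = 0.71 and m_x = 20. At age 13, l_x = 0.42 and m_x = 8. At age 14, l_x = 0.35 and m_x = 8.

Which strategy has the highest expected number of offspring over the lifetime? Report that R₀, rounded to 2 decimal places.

20.36

Strategy A: R₀ = 0.70×17 + 0.57×4 + 0.29×20 = 19.9800
Strategy B: R₀ = 0.67×6 + 0.38×7 + 0.19×22 = 10.8600
Strategy C: R₀ = 0.71×20 + 0.42×8 + 0.35×8 = 20.3600
Highest R₀: strategy C with 20.3600.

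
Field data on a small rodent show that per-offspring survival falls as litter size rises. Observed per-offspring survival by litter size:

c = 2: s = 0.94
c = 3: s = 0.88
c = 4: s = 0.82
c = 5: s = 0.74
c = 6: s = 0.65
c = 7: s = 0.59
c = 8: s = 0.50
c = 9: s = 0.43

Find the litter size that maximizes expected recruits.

Expected recruits = c × s(c):
  c=2: 2 × 0.94 = 1.880
  c=3: 3 × 0.88 = 2.640
  c=4: 4 × 0.82 = 3.280
  c=5: 5 × 0.74 = 3.700
  c=6: 6 × 0.65 = 3.900
  c=7: 7 × 0.59 = 4.130
  c=8: 8 × 0.50 = 4.000
  c=9: 9 × 0.43 = 3.870
Maximum at c = 7 (4.130 recruits).

7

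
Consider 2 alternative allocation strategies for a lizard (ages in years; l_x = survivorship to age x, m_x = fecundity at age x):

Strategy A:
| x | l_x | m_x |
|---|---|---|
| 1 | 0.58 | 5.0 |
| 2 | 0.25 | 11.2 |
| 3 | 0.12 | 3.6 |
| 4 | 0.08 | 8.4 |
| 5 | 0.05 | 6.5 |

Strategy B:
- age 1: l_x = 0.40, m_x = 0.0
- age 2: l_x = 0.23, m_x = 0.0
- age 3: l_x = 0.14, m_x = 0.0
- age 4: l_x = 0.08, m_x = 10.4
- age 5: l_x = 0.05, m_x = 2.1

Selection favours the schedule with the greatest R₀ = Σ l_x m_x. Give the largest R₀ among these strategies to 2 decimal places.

7.13

Strategy A: R₀ = 0.58×5.0 + 0.25×11.2 + 0.12×3.6 + 0.08×8.4 + 0.05×6.5 = 7.1290
Strategy B: R₀ = 0.40×0.0 + 0.23×0.0 + 0.14×0.0 + 0.08×10.4 + 0.05×2.1 = 0.9370
Highest R₀: strategy A with 7.1290.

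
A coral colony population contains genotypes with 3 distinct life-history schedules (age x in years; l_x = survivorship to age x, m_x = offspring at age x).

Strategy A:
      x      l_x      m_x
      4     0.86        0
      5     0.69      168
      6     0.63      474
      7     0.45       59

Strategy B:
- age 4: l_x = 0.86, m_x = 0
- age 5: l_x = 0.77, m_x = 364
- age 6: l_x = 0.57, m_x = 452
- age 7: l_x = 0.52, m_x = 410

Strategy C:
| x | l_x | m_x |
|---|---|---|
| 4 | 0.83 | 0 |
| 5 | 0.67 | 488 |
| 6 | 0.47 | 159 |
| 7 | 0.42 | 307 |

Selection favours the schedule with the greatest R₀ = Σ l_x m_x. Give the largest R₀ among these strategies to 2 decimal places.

751.12

Strategy A: R₀ = 0.86×0 + 0.69×168 + 0.63×474 + 0.45×59 = 441.0900
Strategy B: R₀ = 0.86×0 + 0.77×364 + 0.57×452 + 0.52×410 = 751.1200
Strategy C: R₀ = 0.83×0 + 0.67×488 + 0.47×159 + 0.42×307 = 530.6300
Highest R₀: strategy B with 751.1200.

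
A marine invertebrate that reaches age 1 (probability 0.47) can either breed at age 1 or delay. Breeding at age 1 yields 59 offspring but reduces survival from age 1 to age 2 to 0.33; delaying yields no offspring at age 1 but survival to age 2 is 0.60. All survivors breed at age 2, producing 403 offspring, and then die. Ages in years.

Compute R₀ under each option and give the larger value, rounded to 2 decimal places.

113.65

breed at age 1: R₀ = 0.47 × (59 + 0.33 × 403) = 0.47 × 191.9900 = 90.2353
delay to age 2: R₀ = 0.47 × (0.60 × 403) = 0.47 × 241.8000 = 113.6460
Higher: delay to age 2 (113.6460).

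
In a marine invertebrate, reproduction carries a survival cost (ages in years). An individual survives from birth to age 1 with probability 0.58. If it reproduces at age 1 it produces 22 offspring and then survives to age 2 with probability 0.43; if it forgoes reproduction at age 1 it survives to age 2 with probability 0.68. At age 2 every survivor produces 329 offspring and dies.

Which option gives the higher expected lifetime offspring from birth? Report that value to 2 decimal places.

129.76

breed at age 1: R₀ = 0.58 × (22 + 0.43 × 329) = 0.58 × 163.4700 = 94.8126
delay to age 2: R₀ = 0.58 × (0.68 × 329) = 0.58 × 223.7200 = 129.7576
Higher: delay to age 2 (129.7576).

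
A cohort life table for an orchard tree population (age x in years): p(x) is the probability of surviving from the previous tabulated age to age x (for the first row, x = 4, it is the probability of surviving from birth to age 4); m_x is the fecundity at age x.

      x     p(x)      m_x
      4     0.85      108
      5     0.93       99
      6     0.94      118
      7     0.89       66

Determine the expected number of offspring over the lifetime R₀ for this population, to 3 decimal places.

301.390

Survivorship from birth: l_x = p_4·p_5·…·p_x.
  l_4 = 0.85000
  l_5 = 0.79050
  l_6 = 0.74307
  l_7 = 0.66133
R₀ = Σ l_x m_x:
  age 4: 0.85000 × 108 = 91.8000
  age 5: 0.79050 × 99 = 78.2595
  age 6: 0.74307 × 118 = 87.6823
  age 7: 0.66133 × 66 = 43.6478
R₀ = 91.8000 + 78.2595 + 87.6823 + 43.6478 = 301.3895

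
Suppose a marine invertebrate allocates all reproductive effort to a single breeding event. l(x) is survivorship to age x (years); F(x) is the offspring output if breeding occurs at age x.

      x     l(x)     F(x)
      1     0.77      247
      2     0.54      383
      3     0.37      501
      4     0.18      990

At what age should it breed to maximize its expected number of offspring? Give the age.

2

Expected offspring if breeding at age x = l(x) × F(x):
  age 1: 0.77 × 247 = 190.190
  age 2: 0.54 × 383 = 206.820
  age 3: 0.37 × 501 = 185.370
  age 4: 0.18 × 990 = 178.200
Maximum at age 2 (206.820).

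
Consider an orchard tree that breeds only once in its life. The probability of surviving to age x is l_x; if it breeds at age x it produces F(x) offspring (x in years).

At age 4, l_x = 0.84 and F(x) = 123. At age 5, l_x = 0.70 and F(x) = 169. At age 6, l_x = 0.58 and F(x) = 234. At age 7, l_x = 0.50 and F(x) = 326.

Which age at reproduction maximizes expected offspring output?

Expected offspring if breeding at age x = l_x × F(x):
  age 4: 0.84 × 123 = 103.320
  age 5: 0.70 × 169 = 118.300
  age 6: 0.58 × 234 = 135.720
  age 7: 0.50 × 326 = 163.000
Maximum at age 7 (163.000).

7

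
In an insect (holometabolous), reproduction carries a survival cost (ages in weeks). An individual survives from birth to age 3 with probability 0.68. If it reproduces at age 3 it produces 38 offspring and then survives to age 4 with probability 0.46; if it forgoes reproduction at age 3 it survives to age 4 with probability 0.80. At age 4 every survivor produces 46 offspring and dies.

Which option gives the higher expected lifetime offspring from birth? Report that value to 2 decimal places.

breed at age 3: R₀ = 0.68 × (38 + 0.46 × 46) = 0.68 × 59.1600 = 40.2288
delay to age 4: R₀ = 0.68 × (0.80 × 46) = 0.68 × 36.8000 = 25.0240
Higher: breed at age 3 (40.2288).

40.23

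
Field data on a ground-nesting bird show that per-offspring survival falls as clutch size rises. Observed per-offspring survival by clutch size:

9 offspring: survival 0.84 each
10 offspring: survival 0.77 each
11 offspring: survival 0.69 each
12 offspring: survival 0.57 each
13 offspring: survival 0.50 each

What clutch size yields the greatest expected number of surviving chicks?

10

Expected surviving chicks = c × s(c):
  c=9: 9 × 0.84 = 7.560
  c=10: 10 × 0.77 = 7.700
  c=11: 11 × 0.69 = 7.590
  c=12: 12 × 0.57 = 6.840
  c=13: 13 × 0.50 = 6.500
Maximum at c = 10 (7.700 surviving chicks).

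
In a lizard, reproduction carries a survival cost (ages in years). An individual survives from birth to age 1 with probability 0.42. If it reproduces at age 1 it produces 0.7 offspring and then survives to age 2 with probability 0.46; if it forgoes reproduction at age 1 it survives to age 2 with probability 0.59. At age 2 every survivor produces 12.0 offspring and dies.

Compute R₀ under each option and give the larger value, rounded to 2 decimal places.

breed at age 1: R₀ = 0.42 × (0.7 + 0.46 × 12.0) = 0.42 × 6.2200 = 2.6124
delay to age 2: R₀ = 0.42 × (0.59 × 12.0) = 0.42 × 7.0800 = 2.9736
Higher: delay to age 2 (2.9736).

2.97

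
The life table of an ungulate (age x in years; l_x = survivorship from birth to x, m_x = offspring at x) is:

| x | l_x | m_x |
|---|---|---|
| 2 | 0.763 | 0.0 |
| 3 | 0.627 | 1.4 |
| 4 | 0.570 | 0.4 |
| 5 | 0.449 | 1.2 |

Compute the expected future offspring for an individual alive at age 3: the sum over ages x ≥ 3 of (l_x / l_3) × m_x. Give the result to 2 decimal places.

2.62

l_3 = 0.627. Conditional survival from age 3 to x is l_x / l_3.
  x=3: (0.627/0.627) × 1.4 = 1.4000
  x=4: (0.570/0.627) × 0.4 = 0.3636
  x=5: (0.449/0.627) × 1.2 = 0.8593
Sum = 1.4000 + 0.3636 + 0.8593 = 2.6230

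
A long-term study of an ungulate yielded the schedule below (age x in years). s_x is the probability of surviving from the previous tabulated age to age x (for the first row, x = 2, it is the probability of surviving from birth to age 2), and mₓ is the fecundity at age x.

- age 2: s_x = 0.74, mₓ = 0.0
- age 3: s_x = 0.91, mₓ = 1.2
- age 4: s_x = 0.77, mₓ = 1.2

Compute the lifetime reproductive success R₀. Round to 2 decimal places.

Survivorship from birth: l_x = s_2·s_3·…·s_x.
  l_2 = 0.74000
  l_3 = 0.67340
  l_4 = 0.51852
R₀ = Σ l_x mₓ:
  age 2: 0.74000 × 0.0 = 0.0000
  age 3: 0.67340 × 1.2 = 0.8081
  age 4: 0.51852 × 1.2 = 0.6222
R₀ = 0.0000 + 0.8081 + 0.6222 = 1.4303

1.43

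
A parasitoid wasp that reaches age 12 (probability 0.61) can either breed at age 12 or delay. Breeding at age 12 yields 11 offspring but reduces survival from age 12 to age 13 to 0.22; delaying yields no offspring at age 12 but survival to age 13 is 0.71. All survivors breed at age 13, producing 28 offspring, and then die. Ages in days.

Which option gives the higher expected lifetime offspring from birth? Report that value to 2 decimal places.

breed at age 12: R₀ = 0.61 × (11 + 0.22 × 28) = 0.61 × 17.1600 = 10.4676
delay to age 13: R₀ = 0.61 × (0.71 × 28) = 0.61 × 19.8800 = 12.1268
Higher: delay to age 13 (12.1268).

12.13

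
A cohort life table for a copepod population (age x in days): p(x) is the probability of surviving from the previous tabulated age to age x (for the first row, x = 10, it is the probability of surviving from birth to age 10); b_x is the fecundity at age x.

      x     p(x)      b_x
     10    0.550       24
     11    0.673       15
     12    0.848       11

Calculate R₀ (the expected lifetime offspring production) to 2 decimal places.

Survivorship from birth: l_x = p_10·p_11·…·p_x.
  l_10 = 0.55000
  l_11 = 0.37015
  l_12 = 0.31389
R₀ = Σ l_x b_x:
  age 10: 0.55000 × 24 = 13.2000
  age 11: 0.37015 × 15 = 5.5522
  age 12: 0.31389 × 11 = 3.4528
R₀ = 13.2000 + 5.5522 + 3.4528 = 22.2050

22.21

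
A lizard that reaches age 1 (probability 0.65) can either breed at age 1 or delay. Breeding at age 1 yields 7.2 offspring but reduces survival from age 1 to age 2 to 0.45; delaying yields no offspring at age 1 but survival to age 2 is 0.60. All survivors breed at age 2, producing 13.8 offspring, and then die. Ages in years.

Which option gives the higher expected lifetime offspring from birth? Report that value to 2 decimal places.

breed at age 1: R₀ = 0.65 × (7.2 + 0.45 × 13.8) = 0.65 × 13.4100 = 8.7165
delay to age 2: R₀ = 0.65 × (0.60 × 13.8) = 0.65 × 8.2800 = 5.3820
Higher: breed at age 1 (8.7165).

8.72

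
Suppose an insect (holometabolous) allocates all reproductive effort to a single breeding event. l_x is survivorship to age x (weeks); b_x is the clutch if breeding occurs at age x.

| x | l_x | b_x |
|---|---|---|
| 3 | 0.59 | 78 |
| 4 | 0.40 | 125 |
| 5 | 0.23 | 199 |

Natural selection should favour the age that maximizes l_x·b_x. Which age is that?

4

Expected offspring if breeding at age x = l_x × b_x:
  age 3: 0.59 × 78 = 46.020
  age 4: 0.40 × 125 = 50.000
  age 5: 0.23 × 199 = 45.770
Maximum at age 4 (50.000).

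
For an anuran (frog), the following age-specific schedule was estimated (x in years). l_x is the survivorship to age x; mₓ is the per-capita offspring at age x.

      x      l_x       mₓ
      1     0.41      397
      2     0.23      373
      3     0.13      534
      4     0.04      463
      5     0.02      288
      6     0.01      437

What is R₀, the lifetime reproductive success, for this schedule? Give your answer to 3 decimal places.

346.630

R₀ = Σ l_x mₓ:
  age 1: 0.41 × 397 = 162.7700
  age 2: 0.23 × 373 = 85.7900
  age 3: 0.13 × 534 = 69.4200
  age 4: 0.04 × 463 = 18.5200
  age 5: 0.02 × 288 = 5.7600
  age 6: 0.01 × 437 = 4.3700
R₀ = 162.7700 + 85.7900 + 69.4200 + 18.5200 + 5.7600 + 4.3700 = 346.6300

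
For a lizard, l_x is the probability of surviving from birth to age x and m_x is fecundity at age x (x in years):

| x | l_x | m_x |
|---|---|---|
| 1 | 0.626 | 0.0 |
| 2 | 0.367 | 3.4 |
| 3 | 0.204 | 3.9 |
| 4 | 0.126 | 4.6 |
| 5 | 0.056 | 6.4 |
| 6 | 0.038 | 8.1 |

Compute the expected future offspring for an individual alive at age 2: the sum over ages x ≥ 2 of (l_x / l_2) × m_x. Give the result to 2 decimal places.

l_2 = 0.367. Conditional survival from age 2 to x is l_x / l_2.
  x=2: (0.367/0.367) × 3.4 = 3.4000
  x=3: (0.204/0.367) × 3.9 = 2.1678
  x=4: (0.126/0.367) × 4.6 = 1.5793
  x=5: (0.056/0.367) × 6.4 = 0.9766
  x=6: (0.038/0.367) × 8.1 = 0.8387
Sum = 3.4000 + 2.1678 + 1.5793 + 0.9766 + 0.8387 = 8.9624

8.96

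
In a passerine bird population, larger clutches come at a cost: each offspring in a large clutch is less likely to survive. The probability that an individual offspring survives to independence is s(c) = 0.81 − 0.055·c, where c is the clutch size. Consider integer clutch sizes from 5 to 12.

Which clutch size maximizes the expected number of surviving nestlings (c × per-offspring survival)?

7

Expected surviving nestlings = c × s(c):
  c=5: 5 × 0.535 = 2.675
  c=6: 6 × 0.480 = 2.880
  c=7: 7 × 0.425 = 2.975
  c=8: 8 × 0.370 = 2.960
  c=9: 9 × 0.315 = 2.835
  c=10: 10 × 0.260 = 2.600
  c=11: 11 × 0.205 = 2.255
  c=12: 12 × 0.150 = 1.800
Maximum at c = 7 (2.975 surviving nestlings).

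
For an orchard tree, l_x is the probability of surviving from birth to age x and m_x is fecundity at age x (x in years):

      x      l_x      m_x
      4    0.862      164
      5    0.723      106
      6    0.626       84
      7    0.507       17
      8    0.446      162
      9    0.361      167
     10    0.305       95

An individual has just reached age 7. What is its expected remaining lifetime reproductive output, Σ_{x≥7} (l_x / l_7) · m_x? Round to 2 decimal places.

l_7 = 0.507. Conditional survival from age 7 to x is l_x / l_7.
  x=7: (0.507/0.507) × 17 = 17.0000
  x=8: (0.446/0.507) × 162 = 142.5089
  x=9: (0.361/0.507) × 167 = 118.9093
  x=10: (0.305/0.507) × 95 = 57.1499
Sum = 17.0000 + 142.5089 + 118.9093 + 57.1499 = 335.5680

335.57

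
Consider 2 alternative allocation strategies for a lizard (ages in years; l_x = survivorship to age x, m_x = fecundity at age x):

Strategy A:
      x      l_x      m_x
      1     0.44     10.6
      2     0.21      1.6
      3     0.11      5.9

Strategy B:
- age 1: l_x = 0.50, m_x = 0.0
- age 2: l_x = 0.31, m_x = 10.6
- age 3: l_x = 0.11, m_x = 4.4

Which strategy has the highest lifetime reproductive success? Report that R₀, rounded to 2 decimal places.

Strategy A: R₀ = 0.44×10.6 + 0.21×1.6 + 0.11×5.9 = 5.6490
Strategy B: R₀ = 0.50×0.0 + 0.31×10.6 + 0.11×4.4 = 3.7700
Highest R₀: strategy A with 5.6490.

5.65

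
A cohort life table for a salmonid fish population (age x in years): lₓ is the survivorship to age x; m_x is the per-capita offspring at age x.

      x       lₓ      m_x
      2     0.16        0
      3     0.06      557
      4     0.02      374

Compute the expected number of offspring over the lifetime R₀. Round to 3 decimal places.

R₀ = Σ lₓ m_x:
  age 2: 0.16 × 0 = 0.0000
  age 3: 0.06 × 557 = 33.4200
  age 4: 0.02 × 374 = 7.4800
R₀ = 0.0000 + 33.4200 + 7.4800 = 40.9000

40.900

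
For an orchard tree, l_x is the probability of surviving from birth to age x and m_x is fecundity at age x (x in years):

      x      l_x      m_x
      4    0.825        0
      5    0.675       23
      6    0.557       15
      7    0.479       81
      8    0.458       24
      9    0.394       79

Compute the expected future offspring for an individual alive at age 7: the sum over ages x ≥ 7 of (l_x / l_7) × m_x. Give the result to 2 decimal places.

168.93

l_7 = 0.479. Conditional survival from age 7 to x is l_x / l_7.
  x=7: (0.479/0.479) × 81 = 81.0000
  x=8: (0.458/0.479) × 24 = 22.9478
  x=9: (0.394/0.479) × 79 = 64.9812
Sum = 81.0000 + 22.9478 + 64.9812 = 168.9290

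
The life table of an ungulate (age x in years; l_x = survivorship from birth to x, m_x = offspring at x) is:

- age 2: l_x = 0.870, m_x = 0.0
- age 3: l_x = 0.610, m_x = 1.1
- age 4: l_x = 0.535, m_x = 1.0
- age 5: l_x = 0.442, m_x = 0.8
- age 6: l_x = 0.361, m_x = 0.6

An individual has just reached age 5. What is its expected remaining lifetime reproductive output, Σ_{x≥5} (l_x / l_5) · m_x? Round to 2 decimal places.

l_5 = 0.442. Conditional survival from age 5 to x is l_x / l_5.
  x=5: (0.442/0.442) × 0.8 = 0.8000
  x=6: (0.361/0.442) × 0.6 = 0.4900
Sum = 0.8000 + 0.4900 = 1.2900

1.29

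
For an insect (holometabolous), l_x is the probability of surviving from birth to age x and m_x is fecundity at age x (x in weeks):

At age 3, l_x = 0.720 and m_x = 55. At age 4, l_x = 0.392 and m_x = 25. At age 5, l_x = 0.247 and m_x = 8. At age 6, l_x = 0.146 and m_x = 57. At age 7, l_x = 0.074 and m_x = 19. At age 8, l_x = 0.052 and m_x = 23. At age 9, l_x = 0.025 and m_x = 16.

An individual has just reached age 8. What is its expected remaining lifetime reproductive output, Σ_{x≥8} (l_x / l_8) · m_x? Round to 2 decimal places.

30.69

l_8 = 0.052. Conditional survival from age 8 to x is l_x / l_8.
  x=8: (0.052/0.052) × 23 = 23.0000
  x=9: (0.025/0.052) × 16 = 7.6923
Sum = 23.0000 + 7.6923 = 30.6923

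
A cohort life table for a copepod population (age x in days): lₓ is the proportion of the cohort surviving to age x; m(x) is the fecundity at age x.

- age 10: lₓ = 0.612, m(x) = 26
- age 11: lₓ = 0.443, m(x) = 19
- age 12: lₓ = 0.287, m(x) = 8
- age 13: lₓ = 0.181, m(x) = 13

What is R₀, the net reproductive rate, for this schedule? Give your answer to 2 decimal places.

R₀ = Σ lₓ m(x):
  age 10: 0.612 × 26 = 15.9120
  age 11: 0.443 × 19 = 8.4170
  age 12: 0.287 × 8 = 2.2960
  age 13: 0.181 × 13 = 2.3530
R₀ = 15.9120 + 8.4170 + 2.2960 + 2.3530 = 28.9780

28.98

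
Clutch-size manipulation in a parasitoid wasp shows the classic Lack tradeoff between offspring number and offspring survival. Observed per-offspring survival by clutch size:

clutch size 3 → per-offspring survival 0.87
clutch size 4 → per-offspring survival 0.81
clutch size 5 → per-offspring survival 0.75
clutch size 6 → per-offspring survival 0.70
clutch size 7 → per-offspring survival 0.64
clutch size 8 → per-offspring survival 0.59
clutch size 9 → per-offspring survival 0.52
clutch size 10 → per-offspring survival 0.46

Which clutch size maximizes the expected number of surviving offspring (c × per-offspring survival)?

Expected surviving offspring = c × s(c):
  c=3: 3 × 0.87 = 2.610
  c=4: 4 × 0.81 = 3.240
  c=5: 5 × 0.75 = 3.750
  c=6: 6 × 0.70 = 4.200
  c=7: 7 × 0.64 = 4.480
  c=8: 8 × 0.59 = 4.720
  c=9: 9 × 0.52 = 4.680
  c=10: 10 × 0.46 = 4.600
Maximum at c = 8 (4.720 surviving offspring).

8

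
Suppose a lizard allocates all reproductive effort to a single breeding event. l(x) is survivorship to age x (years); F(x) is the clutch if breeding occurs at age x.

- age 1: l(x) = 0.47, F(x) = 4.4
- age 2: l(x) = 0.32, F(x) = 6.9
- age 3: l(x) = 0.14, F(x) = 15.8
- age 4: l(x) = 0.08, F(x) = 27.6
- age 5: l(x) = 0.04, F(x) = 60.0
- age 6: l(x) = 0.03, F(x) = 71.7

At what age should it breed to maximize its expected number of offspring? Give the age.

5

Expected offspring if breeding at age x = l(x) × F(x):
  age 1: 0.47 × 4.4 = 2.068
  age 2: 0.32 × 6.9 = 2.208
  age 3: 0.14 × 15.8 = 2.212
  age 4: 0.08 × 27.6 = 2.208
  age 5: 0.04 × 60.0 = 2.400
  age 6: 0.03 × 71.7 = 2.151
Maximum at age 5 (2.400).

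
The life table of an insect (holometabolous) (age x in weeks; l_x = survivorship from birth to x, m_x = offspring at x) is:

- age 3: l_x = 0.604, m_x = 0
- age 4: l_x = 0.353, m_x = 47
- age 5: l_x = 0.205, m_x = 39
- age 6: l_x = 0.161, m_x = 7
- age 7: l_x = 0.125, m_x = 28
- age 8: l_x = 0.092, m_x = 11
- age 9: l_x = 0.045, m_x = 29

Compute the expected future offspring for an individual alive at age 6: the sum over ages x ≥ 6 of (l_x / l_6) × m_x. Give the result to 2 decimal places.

43.13

l_6 = 0.161. Conditional survival from age 6 to x is l_x / l_6.
  x=6: (0.161/0.161) × 7 = 7.0000
  x=7: (0.125/0.161) × 28 = 21.7391
  x=8: (0.092/0.161) × 11 = 6.2857
  x=9: (0.045/0.161) × 29 = 8.1056
Sum = 7.0000 + 21.7391 + 6.2857 + 8.1056 = 43.1304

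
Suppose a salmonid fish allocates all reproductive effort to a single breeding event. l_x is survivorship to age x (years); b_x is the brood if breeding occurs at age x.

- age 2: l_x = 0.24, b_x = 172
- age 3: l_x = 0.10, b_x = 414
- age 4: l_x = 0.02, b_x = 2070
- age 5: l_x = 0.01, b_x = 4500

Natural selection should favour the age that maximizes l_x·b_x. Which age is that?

Expected offspring if breeding at age x = l_x × b_x:
  age 2: 0.24 × 172 = 41.280
  age 3: 0.10 × 414 = 41.400
  age 4: 0.02 × 2070 = 41.400
  age 5: 0.01 × 4500 = 45.000
Maximum at age 5 (45.000).

5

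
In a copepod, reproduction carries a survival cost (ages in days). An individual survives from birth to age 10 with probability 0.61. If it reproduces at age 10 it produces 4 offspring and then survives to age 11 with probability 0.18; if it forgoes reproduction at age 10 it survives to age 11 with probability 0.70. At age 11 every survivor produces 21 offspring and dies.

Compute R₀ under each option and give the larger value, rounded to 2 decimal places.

breed at age 10: R₀ = 0.61 × (4 + 0.18 × 21) = 0.61 × 7.7800 = 4.7458
delay to age 11: R₀ = 0.61 × (0.70 × 21) = 0.61 × 14.7000 = 8.9670
Higher: delay to age 11 (8.9670).

8.97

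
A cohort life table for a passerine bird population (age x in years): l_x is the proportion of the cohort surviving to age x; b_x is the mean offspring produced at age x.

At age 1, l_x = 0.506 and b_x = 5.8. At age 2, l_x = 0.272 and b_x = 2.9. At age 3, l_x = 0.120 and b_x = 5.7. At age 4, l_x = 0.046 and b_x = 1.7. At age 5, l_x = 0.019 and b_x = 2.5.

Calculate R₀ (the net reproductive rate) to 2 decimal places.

4.53

R₀ = Σ l_x b_x:
  age 1: 0.506 × 5.8 = 2.9348
  age 2: 0.272 × 2.9 = 0.7888
  age 3: 0.120 × 5.7 = 0.6840
  age 4: 0.046 × 1.7 = 0.0782
  age 5: 0.019 × 2.5 = 0.0475
R₀ = 2.9348 + 0.7888 + 0.6840 + 0.0782 + 0.0475 = 4.5333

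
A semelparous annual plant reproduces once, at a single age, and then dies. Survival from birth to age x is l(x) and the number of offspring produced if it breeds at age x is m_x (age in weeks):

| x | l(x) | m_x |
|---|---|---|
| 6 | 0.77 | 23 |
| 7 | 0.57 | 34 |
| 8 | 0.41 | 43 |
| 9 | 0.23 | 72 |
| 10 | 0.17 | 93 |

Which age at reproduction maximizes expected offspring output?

7

Expected offspring if breeding at age x = l(x) × m_x:
  age 6: 0.77 × 23 = 17.710
  age 7: 0.57 × 34 = 19.380
  age 8: 0.41 × 43 = 17.630
  age 9: 0.23 × 72 = 16.560
  age 10: 0.17 × 93 = 15.810
Maximum at age 7 (19.380).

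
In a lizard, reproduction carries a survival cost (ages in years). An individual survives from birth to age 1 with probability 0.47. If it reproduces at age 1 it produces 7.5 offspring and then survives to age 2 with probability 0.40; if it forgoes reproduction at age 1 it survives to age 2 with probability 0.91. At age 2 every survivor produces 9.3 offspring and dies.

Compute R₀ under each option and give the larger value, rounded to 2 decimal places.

5.27

breed at age 1: R₀ = 0.47 × (7.5 + 0.40 × 9.3) = 0.47 × 11.2200 = 5.2734
delay to age 2: R₀ = 0.47 × (0.91 × 9.3) = 0.47 × 8.4630 = 3.9776
Higher: breed at age 1 (5.2734).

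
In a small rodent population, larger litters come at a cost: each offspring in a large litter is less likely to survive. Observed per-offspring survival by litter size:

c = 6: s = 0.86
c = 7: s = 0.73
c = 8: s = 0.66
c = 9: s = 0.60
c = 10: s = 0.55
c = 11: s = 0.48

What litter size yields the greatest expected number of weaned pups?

Expected weaned pups = c × s(c):
  c=6: 6 × 0.86 = 5.160
  c=7: 7 × 0.73 = 5.110
  c=8: 8 × 0.66 = 5.280
  c=9: 9 × 0.60 = 5.400
  c=10: 10 × 0.55 = 5.500
  c=11: 11 × 0.48 = 5.280
Maximum at c = 10 (5.500 weaned pups).

10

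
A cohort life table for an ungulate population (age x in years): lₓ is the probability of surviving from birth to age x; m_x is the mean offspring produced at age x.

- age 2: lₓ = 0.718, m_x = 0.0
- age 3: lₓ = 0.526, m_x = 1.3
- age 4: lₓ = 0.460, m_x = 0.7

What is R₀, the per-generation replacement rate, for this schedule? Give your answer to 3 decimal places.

1.006

R₀ = Σ lₓ m_x:
  age 2: 0.718 × 0.0 = 0.0000
  age 3: 0.526 × 1.3 = 0.6838
  age 4: 0.460 × 0.7 = 0.3220
R₀ = 0.0000 + 0.6838 + 0.3220 = 1.0058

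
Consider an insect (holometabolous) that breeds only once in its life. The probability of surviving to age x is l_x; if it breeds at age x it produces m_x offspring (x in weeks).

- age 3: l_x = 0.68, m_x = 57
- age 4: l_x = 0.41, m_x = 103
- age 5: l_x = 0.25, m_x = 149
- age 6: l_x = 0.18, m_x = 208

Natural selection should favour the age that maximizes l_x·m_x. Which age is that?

4

Expected offspring if breeding at age x = l_x × m_x:
  age 3: 0.68 × 57 = 38.760
  age 4: 0.41 × 103 = 42.230
  age 5: 0.25 × 149 = 37.250
  age 6: 0.18 × 208 = 37.440
Maximum at age 4 (42.230).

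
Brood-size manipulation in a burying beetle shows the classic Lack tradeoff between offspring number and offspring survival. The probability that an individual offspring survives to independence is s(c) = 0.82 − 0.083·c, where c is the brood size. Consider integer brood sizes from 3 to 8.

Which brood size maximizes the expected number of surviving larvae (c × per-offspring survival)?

Expected surviving larvae = c × s(c):
  c=3: 3 × 0.571 = 1.713
  c=4: 4 × 0.488 = 1.952
  c=5: 5 × 0.405 = 2.025
  c=6: 6 × 0.322 = 1.932
  c=7: 7 × 0.239 = 1.673
  c=8: 8 × 0.156 = 1.248
Maximum at c = 5 (2.025 surviving larvae).

5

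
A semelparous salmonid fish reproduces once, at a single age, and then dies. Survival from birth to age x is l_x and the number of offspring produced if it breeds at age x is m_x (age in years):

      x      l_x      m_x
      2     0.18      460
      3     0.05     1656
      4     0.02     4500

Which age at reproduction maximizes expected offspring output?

Expected offspring if breeding at age x = l_x × m_x:
  age 2: 0.18 × 460 = 82.800
  age 3: 0.05 × 1656 = 82.800
  age 4: 0.02 × 4500 = 90.000
Maximum at age 4 (90.000).

4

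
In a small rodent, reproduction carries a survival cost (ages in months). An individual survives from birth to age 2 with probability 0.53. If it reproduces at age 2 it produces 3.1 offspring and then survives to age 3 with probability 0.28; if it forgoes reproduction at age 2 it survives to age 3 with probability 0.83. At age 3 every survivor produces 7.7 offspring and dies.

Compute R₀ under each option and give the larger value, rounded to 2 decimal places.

3.39

breed at age 2: R₀ = 0.53 × (3.1 + 0.28 × 7.7) = 0.53 × 5.2560 = 2.7857
delay to age 3: R₀ = 0.53 × (0.83 × 7.7) = 0.53 × 6.3910 = 3.3872
Higher: delay to age 3 (3.3872).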